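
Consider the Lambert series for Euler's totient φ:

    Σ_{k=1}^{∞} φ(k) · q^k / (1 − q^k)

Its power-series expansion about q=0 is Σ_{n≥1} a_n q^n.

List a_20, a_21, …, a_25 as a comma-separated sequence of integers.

d|20:{1,2,4,5,10,20}  Σφ=1+1+2+4+4+8=20
d|21:{21,7,3,1}  Σφ=12+6+2+1=21
n=22: 22·1 11·2 2·11 1·22  φ→[10+10+1+1]=22
[q^23] φ(1)=1,φ(23)=22 ⇒ 23
[q^24] φ(1)=1,φ(2)=1,φ(3)=2,φ(4)=2,φ(6)=2,φ(8)=4,φ(12)=4,φ(24)=8 ⇒ 24
q^25  k|25↦φ(k): 1:1 5:4 25:20  a_25=25

20, 21, 22, 23, 24, 25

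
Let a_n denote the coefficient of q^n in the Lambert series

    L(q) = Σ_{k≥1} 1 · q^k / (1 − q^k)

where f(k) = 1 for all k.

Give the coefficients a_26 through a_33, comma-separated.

4, 4, 6, 2, 8, 2, 6, 4

q^26  k|26↦f(k): 26:1 13:1 2:1 1:1  a_26=4
d|27:{27,9,3,1}  Σf=1+1+1+1=4
n=28: 28·1 14·2 7·4 4·7 2·14 1·28  f→[1+1+1+1+1+1]=6
n=29: 1·29 29·1  f→[1+1]=2
[q^30] f(1)=1,f(2)=1,f(3)=1,f(5)=1,f(6)=1,f(10)=1,f(15)=1,f(30)=1 ⇒ 8
q^31  k|31↦f(k): 31:1 1:1  a_31=2
q^32  k|32↦f(k): 1:1 2:1 4:1 8:1 16:1 32:1  a_32=6
d|33:{1,3,11,33}  Σf=1+1+1+1=4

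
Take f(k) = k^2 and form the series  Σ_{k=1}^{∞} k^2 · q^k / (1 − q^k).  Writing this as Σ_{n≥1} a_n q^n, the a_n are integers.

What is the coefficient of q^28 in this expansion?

a_28 = 1050

[q^28] f(1)=1,f(2)=4,f(4)=16,f(7)=49,f(14)=196,f(28)=784 ⇒ 1050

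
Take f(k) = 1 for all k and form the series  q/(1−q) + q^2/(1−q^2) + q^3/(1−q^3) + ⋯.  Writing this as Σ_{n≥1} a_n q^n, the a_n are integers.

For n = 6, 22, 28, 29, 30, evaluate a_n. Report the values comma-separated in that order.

q^6  k|6↦f(k): 1:1 2:1 3:1 6:1  a_6=4
d|22:{1,2,11,22}  Σf=1+1+1+1=4
d|28:{1,2,4,7,14,28}  Σf=1+1+1+1+1+1=6
d|29:{1,29}  Σf=1+1=2
n=30: 30·1 15·2 10·3 6·5 5·6 3·10 2·15 1·30  f→[1+1+1+1+1+1+1+1]=8

4, 4, 6, 2, 8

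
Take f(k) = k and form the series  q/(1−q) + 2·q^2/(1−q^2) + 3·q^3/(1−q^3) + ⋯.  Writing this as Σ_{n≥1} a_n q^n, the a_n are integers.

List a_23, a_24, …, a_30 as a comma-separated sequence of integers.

n=23: 1·23 23·1  f→[1+23]=24
[q^24] f(24)=24,f(12)=12,f(8)=8,f(6)=6,f(4)=4,f(3)=3,f(2)=2,f(1)=1 ⇒ 60
n=25: 1·25 5·5 25·1  f→[1+5+25]=31
n=26: 26·1 13·2 2·13 1·26  f→[26+13+2+1]=42
n=27: 1·27 3·9 9·3 27·1  f→[1+3+9+27]=40
[q^28] f(28)=28,f(14)=14,f(7)=7,f(4)=4,f(2)=2,f(1)=1 ⇒ 56
q^29  k|29↦f(k): 1:1 29:29  a_29=30
q^30  k|30↦f(k): 30:30 15:15 10:10 6:6 5:5 3:3 2:2 1:1  a_30=72

24, 60, 31, 42, 40, 56, 30, 72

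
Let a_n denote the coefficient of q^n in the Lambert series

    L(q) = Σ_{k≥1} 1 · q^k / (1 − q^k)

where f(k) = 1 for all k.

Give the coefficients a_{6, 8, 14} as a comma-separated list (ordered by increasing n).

4, 4, 4

q^6  k|6↦f(k): 6:1 3:1 2:1 1:1  a_6=4
d|8:{1,2,4,8}  Σf=1+1+1+1=4
q^14  k|14↦f(k): 1:1 2:1 7:1 14:1  a_14=4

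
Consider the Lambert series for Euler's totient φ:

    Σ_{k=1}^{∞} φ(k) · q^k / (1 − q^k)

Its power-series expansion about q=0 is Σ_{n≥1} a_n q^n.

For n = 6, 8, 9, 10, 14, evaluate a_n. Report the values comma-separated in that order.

q^6  k|6↦φ(k): 1:1 2:1 3:2 6:2  a_6=6
n=8: 8·1 4·2 2·4 1·8  φ→[4+2+1+1]=8
q^9  k|9↦φ(k): 9:6 3:2 1:1  a_9=9
d|10:{1,2,5,10}  Σφ=1+1+4+4=10
d|14:{14,7,2,1}  Σφ=6+6+1+1=14

6, 8, 9, 10, 14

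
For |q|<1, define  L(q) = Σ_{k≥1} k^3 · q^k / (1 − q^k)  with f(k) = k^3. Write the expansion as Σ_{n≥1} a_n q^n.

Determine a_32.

n=32: 32·1 16·2 8·4 4·8 2·16 1·32  f→[32768+4096+512+64+8+1]=37449

a_32 = 37449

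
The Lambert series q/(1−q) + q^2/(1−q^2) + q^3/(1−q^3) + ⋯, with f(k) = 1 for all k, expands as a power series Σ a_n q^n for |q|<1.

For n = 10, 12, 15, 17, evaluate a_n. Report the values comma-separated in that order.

d|10:{1,2,5,10}  Σf=1+1+1+1=4
q^12  k|12↦f(k): 12:1 6:1 4:1 3:1 2:1 1:1  a_12=6
d|15:{15,5,3,1}  Σf=1+1+1+1=4
[q^17] f(1)=1,f(17)=1 ⇒ 2

4, 6, 4, 2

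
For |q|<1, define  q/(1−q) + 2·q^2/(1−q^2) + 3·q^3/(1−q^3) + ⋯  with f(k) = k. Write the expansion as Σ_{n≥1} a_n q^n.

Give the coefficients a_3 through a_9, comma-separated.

4, 7, 6, 12, 8, 15, 13

n=3: 3·1 1·3  f→[3+1]=4
[q^4] f(1)=1,f(2)=2,f(4)=4 ⇒ 7
[q^5] f(1)=1,f(5)=5 ⇒ 6
q^6  k|6↦f(k): 6:6 3:3 2:2 1:1  a_6=12
[q^7] f(1)=1,f(7)=7 ⇒ 8
n=8: 8·1 4·2 2·4 1·8  f→[8+4+2+1]=15
d|9:{1,3,9}  Σf=1+3+9=13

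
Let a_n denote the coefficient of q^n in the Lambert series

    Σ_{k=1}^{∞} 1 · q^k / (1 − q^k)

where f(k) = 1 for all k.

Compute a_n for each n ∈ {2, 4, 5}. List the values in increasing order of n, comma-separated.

d|2:{1,2}  Σf=1+1=2
n=4: 4·1 2·2 1·4  f→[1+1+1]=3
q^5  k|5↦f(k): 5:1 1:1  a_5=2

2, 3, 2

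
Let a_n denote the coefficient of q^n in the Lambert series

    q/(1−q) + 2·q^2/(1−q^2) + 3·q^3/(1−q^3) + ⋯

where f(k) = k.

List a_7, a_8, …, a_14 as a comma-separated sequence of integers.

[q^7] f(7)=7,f(1)=1 ⇒ 8
[q^8] f(1)=1,f(2)=2,f(4)=4,f(8)=8 ⇒ 15
q^9  k|9↦f(k): 1:1 3:3 9:9  a_9=13
q^10  k|10↦f(k): 1:1 2:2 5:5 10:10  a_10=18
[q^11] f(1)=1,f(11)=11 ⇒ 12
n=12: 1·12 2·6 3·4 4·3 6·2 12·1  f→[1+2+3+4+6+12]=28
n=13: 13·1 1·13  f→[13+1]=14
d|14:{14,7,2,1}  Σf=14+7+2+1=24

8, 15, 13, 18, 12, 28, 14, 24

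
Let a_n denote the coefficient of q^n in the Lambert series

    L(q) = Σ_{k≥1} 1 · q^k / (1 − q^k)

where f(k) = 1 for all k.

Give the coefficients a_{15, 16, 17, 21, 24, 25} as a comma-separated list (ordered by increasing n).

4, 5, 2, 4, 8, 3

[q^15] f(1)=1,f(3)=1,f(5)=1,f(15)=1 ⇒ 4
n=16: 16·1 8·2 4·4 2·8 1·16  f→[1+1+1+1+1]=5
n=17: 1·17 17·1  f→[1+1]=2
n=21: 1·21 3·7 7·3 21·1  f→[1+1+1+1]=4
[q^24] f(24)=1,f(12)=1,f(8)=1,f(6)=1,f(4)=1,f(3)=1,f(2)=1,f(1)=1 ⇒ 8
n=25: 25·1 5·5 1·25  f→[1+1+1]=3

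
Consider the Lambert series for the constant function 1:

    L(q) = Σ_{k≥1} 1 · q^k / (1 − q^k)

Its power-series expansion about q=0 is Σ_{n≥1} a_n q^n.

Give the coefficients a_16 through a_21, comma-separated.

5, 2, 6, 2, 6, 4

d|16:{1,2,4,8,16}  Σf=1+1+1+1+1=5
q^17  k|17↦f(k): 17:1 1:1  a_17=2
[q^18] f(1)=1,f(2)=1,f(3)=1,f(6)=1,f(9)=1,f(18)=1 ⇒ 6
n=19: 19·1 1·19  f→[1+1]=2
[q^20] f(20)=1,f(10)=1,f(5)=1,f(4)=1,f(2)=1,f(1)=1 ⇒ 6
[q^21] f(1)=1,f(3)=1,f(7)=1,f(21)=1 ⇒ 4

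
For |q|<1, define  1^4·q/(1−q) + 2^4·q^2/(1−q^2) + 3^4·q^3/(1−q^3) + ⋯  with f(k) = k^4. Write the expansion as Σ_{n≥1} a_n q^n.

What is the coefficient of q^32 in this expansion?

d|32:{1,2,4,8,16,32}  Σf=1+16+256+4096+65536+1048576=1118481

a_32 = 1118481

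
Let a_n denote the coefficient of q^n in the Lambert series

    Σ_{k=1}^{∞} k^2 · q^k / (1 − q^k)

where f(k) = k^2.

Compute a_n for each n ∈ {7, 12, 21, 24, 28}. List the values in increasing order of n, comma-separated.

50, 210, 500, 850, 1050

q^7  k|7↦f(k): 7:49 1:1  a_7=50
d|12:{1,2,3,4,6,12}  Σf=1+4+9+16+36+144=210
n=21: 1·21 3·7 7·3 21·1  f→[1+9+49+441]=500
q^24  k|24↦f(k): 1:1 2:4 3:9 4:16 6:36 8:64 12:144 24:576  a_24=850
n=28: 1·28 2·14 4·7 7·4 14·2 28·1  f→[1+4+16+49+196+784]=1050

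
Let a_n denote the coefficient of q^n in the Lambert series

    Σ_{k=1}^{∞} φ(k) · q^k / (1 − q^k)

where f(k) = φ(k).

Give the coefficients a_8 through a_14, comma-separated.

d|8:{8,4,2,1}  Σφ=4+2+1+1=8
q^9  k|9↦φ(k): 9:6 3:2 1:1  a_9=9
n=10: 10·1 5·2 2·5 1·10  φ→[4+4+1+1]=10
d|11:{11,1}  Σφ=10+1=11
n=12: 1·12 2·6 3·4 4·3 6·2 12·1  φ→[1+1+2+2+2+4]=12
q^13  k|13↦φ(k): 13:12 1:1  a_13=13
q^14  k|14↦φ(k): 14:6 7:6 2:1 1:1  a_14=14

8, 9, 10, 11, 12, 13, 14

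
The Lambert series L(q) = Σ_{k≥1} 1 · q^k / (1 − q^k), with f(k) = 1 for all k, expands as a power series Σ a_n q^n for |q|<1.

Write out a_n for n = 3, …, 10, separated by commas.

n=3: 1·3 3·1  f→[1+1]=2
q^4  k|4↦f(k): 1:1 2:1 4:1  a_4=3
[q^5] f(5)=1,f(1)=1 ⇒ 2
[q^6] f(6)=1,f(3)=1,f(2)=1,f(1)=1 ⇒ 4
[q^7] f(1)=1,f(7)=1 ⇒ 2
d|8:{1,2,4,8}  Σf=1+1+1+1=4
d|9:{9,3,1}  Σf=1+1+1=3
n=10: 1·10 2·5 5·2 10·1  f→[1+1+1+1]=4

2, 3, 2, 4, 2, 4, 3, 4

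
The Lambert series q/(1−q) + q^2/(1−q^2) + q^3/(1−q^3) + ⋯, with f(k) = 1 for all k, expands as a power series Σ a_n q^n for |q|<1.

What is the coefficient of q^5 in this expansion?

q^5  k|5↦f(k): 5:1 1:1  a_5=2

a_5 = 2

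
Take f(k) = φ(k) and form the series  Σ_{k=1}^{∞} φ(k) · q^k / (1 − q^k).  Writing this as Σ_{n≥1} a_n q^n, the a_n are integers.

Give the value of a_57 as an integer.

[q^57] φ(57)=36,φ(19)=18,φ(3)=2,φ(1)=1 ⇒ 57

a_57 = 57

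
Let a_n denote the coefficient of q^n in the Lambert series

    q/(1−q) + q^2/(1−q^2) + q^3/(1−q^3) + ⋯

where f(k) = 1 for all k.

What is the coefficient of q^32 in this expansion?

a_32 = 6

q^32  k|32↦f(k): 1:1 2:1 4:1 8:1 16:1 32:1  a_32=6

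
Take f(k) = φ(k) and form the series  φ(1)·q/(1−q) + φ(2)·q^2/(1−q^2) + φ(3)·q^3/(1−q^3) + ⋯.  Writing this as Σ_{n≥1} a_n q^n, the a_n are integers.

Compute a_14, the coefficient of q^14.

d|14:{14,7,2,1}  Σφ=6+6+1+1=14

a_14 = 14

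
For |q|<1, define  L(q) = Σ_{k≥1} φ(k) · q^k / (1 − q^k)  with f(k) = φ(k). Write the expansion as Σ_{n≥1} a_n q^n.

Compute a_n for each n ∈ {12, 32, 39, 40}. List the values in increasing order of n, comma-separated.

d|12:{12,6,4,3,2,1}  Σφ=4+2+2+2+1+1=12
[q^32] φ(1)=1,φ(2)=1,φ(4)=2,φ(8)=4,φ(16)=8,φ(32)=16 ⇒ 32
[q^39] φ(1)=1,φ(3)=2,φ(13)=12,φ(39)=24 ⇒ 39
q^40  k|40↦φ(k): 40:16 20:8 10:4 8:4 5:4 4:2 2:1 1:1  a_40=40

12, 32, 39, 40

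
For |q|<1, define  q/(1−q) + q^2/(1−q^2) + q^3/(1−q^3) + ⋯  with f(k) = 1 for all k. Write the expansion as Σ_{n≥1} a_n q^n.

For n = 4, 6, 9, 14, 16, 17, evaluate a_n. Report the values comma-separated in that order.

3, 4, 3, 4, 5, 2

q^4  k|4↦f(k): 1:1 2:1 4:1  a_4=3
q^6  k|6↦f(k): 6:1 3:1 2:1 1:1  a_6=4
q^9  k|9↦f(k): 9:1 3:1 1:1  a_9=3
[q^14] f(14)=1,f(7)=1,f(2)=1,f(1)=1 ⇒ 4
n=16: 16·1 8·2 4·4 2·8 1·16  f→[1+1+1+1+1]=5
d|17:{17,1}  Σf=1+1=2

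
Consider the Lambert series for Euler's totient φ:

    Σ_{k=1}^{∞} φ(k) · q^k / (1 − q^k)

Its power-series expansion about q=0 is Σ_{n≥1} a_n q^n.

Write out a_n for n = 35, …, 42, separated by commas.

d|35:{35,7,5,1}  Σφ=24+6+4+1=35
[q^36] φ(1)=1,φ(2)=1,φ(3)=2,φ(4)=2,φ(6)=2,φ(9)=6,φ(12)=4,φ(18)=6,φ(36)=12 ⇒ 36
q^37  k|37↦φ(k): 1:1 37:36  a_37=37
q^38  k|38↦φ(k): 1:1 2:1 19:18 38:18  a_38=38
q^39  k|39↦φ(k): 39:24 13:12 3:2 1:1  a_39=39
[q^40] φ(1)=1,φ(2)=1,φ(4)=2,φ(5)=4,φ(8)=4,φ(10)=4,φ(20)=8,φ(40)=16 ⇒ 40
q^41  k|41↦φ(k): 41:40 1:1  a_41=41
q^42  k|42↦φ(k): 1:1 2:1 3:2 6:2 7:6 14:6 21:12 42:12  a_42=42

35, 36, 37, 38, 39, 40, 41, 42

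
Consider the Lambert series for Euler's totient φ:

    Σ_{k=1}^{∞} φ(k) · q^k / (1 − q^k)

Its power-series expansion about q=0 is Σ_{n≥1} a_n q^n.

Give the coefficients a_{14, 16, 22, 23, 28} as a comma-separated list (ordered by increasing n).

q^14  k|14↦φ(k): 1:1 2:1 7:6 14:6  a_14=14
q^16  k|16↦φ(k): 1:1 2:1 4:2 8:4 16:8  a_16=16
q^22  k|22↦φ(k): 1:1 2:1 11:10 22:10  a_22=22
n=23: 1·23 23·1  φ→[1+22]=23
[q^28] φ(28)=12,φ(14)=6,φ(7)=6,φ(4)=2,φ(2)=1,φ(1)=1 ⇒ 28

14, 16, 22, 23, 28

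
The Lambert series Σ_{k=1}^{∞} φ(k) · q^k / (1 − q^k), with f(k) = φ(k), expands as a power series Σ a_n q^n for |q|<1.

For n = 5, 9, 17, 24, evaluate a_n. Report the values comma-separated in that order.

[q^5] φ(1)=1,φ(5)=4 ⇒ 5
q^9  k|9↦φ(k): 9:6 3:2 1:1  a_9=9
n=17: 17·1 1·17  φ→[16+1]=17
d|24:{1,2,3,4,6,8,12,24}  Σφ=1+1+2+2+2+4+4+8=24

5, 9, 17, 24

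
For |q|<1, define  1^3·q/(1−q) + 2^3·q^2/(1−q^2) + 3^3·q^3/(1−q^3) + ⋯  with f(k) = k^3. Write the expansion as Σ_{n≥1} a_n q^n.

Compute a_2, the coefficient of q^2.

a_2 = 9

d|2:{2,1}  Σf=8+1=9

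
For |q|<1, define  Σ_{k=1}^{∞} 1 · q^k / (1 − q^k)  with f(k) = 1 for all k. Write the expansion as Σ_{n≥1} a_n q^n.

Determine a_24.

n=24: 1·24 2·12 3·8 4·6 6·4 8·3 12·2 24·1  f→[1+1+1+1+1+1+1+1]=8

a_24 = 8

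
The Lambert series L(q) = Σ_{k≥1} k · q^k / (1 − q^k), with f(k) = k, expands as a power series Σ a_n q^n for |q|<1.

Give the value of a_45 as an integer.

a_45 = 78

n=45: 1·45 3·15 5·9 9·5 15·3 45·1  f→[1+3+5+9+15+45]=78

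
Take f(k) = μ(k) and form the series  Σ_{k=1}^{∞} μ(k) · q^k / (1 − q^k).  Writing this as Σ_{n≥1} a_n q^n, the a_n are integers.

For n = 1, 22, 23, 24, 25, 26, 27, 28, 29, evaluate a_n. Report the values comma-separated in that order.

[q^1] μ(1)=1 ⇒ 1
n=22: 1·22 2·11 11·2 22·1  μ→[1+(-1)+(-1)+1]=0
d|23:{23,1}  Σμ=(-1)+1=0
[q^24] μ(1)=1,μ(2)=-1,μ(3)=-1,μ(4)=0,μ(6)=1,μ(8)=0,μ(12)=0,μ(24)=0 ⇒ 0
n=25: 25·1 5·5 1·25  μ→[0+(-1)+1]=0
d|26:{1,2,13,26}  Σμ=1+(-1)+(-1)+1=0
q^27  k|27↦μ(k): 27:0 9:0 3:-1 1:1  a_27=0
[q^28] μ(28)=0,μ(14)=1,μ(7)=-1,μ(4)=0,μ(2)=-1,μ(1)=1 ⇒ 0
q^29  k|29↦μ(k): 1:1 29:-1  a_29=0

1, 0, 0, 0, 0, 0, 0, 0, 0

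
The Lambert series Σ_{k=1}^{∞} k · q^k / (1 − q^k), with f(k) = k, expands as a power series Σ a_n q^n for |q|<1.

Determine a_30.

n=30: 1·30 2·15 3·10 5·6 6·5 10·3 15·2 30·1  f→[1+2+3+5+6+10+15+30]=72

a_30 = 72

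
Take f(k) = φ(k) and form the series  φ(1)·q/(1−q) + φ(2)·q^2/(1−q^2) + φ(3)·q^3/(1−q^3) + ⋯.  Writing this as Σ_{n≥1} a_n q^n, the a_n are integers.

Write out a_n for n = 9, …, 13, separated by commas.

[q^9] φ(9)=6,φ(3)=2,φ(1)=1 ⇒ 9
[q^10] φ(10)=4,φ(5)=4,φ(2)=1,φ(1)=1 ⇒ 10
q^11  k|11↦φ(k): 11:10 1:1  a_11=11
d|12:{1,2,3,4,6,12}  Σφ=1+1+2+2+2+4=12
d|13:{1,13}  Σφ=1+12=13

9, 10, 11, 12, 13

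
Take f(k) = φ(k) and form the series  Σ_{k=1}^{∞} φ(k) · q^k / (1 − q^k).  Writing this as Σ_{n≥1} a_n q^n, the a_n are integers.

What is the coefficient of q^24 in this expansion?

[q^24] φ(24)=8,φ(12)=4,φ(8)=4,φ(6)=2,φ(4)=2,φ(3)=2,φ(2)=1,φ(1)=1 ⇒ 24

a_24 = 24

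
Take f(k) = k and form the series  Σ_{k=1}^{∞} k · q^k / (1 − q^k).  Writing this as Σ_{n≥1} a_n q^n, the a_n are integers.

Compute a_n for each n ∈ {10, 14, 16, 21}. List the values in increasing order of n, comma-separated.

q^10  k|10↦f(k): 10:10 5:5 2:2 1:1  a_10=18
d|14:{14,7,2,1}  Σf=14+7+2+1=24
n=16: 16·1 8·2 4·4 2·8 1·16  f→[16+8+4+2+1]=31
n=21: 1·21 3·7 7·3 21·1  f→[1+3+7+21]=32

18, 24, 31, 32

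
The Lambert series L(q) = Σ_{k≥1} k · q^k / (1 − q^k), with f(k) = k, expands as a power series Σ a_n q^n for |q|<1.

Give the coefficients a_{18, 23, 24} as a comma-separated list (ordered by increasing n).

[q^18] f(18)=18,f(9)=9,f(6)=6,f(3)=3,f(2)=2,f(1)=1 ⇒ 39
d|23:{1,23}  Σf=1+23=24
[q^24] f(1)=1,f(2)=2,f(3)=3,f(4)=4,f(6)=6,f(8)=8,f(12)=12,f(24)=24 ⇒ 60

39, 24, 60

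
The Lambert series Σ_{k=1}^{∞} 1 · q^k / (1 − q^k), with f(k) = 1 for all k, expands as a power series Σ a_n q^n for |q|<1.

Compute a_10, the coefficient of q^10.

a_10 = 4

q^10  k|10↦f(k): 1:1 2:1 5:1 10:1  a_10=4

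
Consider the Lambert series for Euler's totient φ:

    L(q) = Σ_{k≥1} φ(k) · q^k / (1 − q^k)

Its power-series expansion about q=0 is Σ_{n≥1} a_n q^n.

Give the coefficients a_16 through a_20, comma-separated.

[q^16] φ(1)=1,φ(2)=1,φ(4)=2,φ(8)=4,φ(16)=8 ⇒ 16
n=17: 1·17 17·1  φ→[1+16]=17
n=18: 18·1 9·2 6·3 3·6 2·9 1·18  φ→[6+6+2+2+1+1]=18
d|19:{19,1}  Σφ=18+1=19
n=20: 1·20 2·10 4·5 5·4 10·2 20·1  φ→[1+1+2+4+4+8]=20

16, 17, 18, 19, 20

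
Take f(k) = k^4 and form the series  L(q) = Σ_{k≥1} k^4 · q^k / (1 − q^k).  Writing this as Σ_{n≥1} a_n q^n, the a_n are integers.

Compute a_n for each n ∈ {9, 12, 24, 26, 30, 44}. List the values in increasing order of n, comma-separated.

[q^9] f(1)=1,f(3)=81,f(9)=6561 ⇒ 6643
d|12:{12,6,4,3,2,1}  Σf=20736+1296+256+81+16+1=22386
d|24:{1,2,3,4,6,8,12,24}  Σf=1+16+81+256+1296+4096+20736+331776=358258
q^26  k|26↦f(k): 1:1 2:16 13:28561 26:456976  a_26=485554
d|30:{1,2,3,5,6,10,15,30}  Σf=1+16+81+625+1296+10000+50625+810000=872644
[q^44] f(1)=1,f(2)=16,f(4)=256,f(11)=14641,f(22)=234256,f(44)=3748096 ⇒ 3997266

6643, 22386, 358258, 485554, 872644, 3997266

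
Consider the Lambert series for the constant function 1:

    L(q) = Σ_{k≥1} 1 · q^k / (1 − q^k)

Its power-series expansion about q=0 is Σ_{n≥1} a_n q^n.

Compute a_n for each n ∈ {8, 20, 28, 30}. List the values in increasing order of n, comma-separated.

4, 6, 6, 8

q^8  k|8↦f(k): 8:1 4:1 2:1 1:1  a_8=4
d|20:{20,10,5,4,2,1}  Σf=1+1+1+1+1+1=6
q^28  k|28↦f(k): 1:1 2:1 4:1 7:1 14:1 28:1  a_28=6
q^30  k|30↦f(k): 30:1 15:1 10:1 6:1 5:1 3:1 2:1 1:1  a_30=8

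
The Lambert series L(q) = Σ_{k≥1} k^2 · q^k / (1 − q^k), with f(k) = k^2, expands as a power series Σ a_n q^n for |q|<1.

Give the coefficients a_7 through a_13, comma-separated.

50, 85, 91, 130, 122, 210, 170

q^7  k|7↦f(k): 1:1 7:49  a_7=50
d|8:{1,2,4,8}  Σf=1+4+16+64=85
d|9:{1,3,9}  Σf=1+9+81=91
[q^10] f(10)=100,f(5)=25,f(2)=4,f(1)=1 ⇒ 130
d|11:{11,1}  Σf=121+1=122
q^12  k|12↦f(k): 12:144 6:36 4:16 3:9 2:4 1:1  a_12=210
d|13:{1,13}  Σf=1+169=170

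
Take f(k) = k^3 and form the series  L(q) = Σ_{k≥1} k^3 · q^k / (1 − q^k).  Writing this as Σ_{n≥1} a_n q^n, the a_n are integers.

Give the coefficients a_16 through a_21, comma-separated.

4681, 4914, 6813, 6860, 9198, 9632

n=16: 1·16 2·8 4·4 8·2 16·1  f→[1+8+64+512+4096]=4681
d|17:{1,17}  Σf=1+4913=4914
[q^18] f(1)=1,f(2)=8,f(3)=27,f(6)=216,f(9)=729,f(18)=5832 ⇒ 6813
n=19: 19·1 1·19  f→[6859+1]=6860
n=20: 20·1 10·2 5·4 4·5 2·10 1·20  f→[8000+1000+125+64+8+1]=9198
q^21  k|21↦f(k): 21:9261 7:343 3:27 1:1  a_21=9632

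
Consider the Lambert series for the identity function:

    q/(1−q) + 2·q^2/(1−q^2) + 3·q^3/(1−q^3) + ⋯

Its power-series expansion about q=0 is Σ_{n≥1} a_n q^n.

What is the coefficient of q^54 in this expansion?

d|54:{54,27,18,9,6,3,2,1}  Σf=54+27+18+9+6+3+2+1=120

a_54 = 120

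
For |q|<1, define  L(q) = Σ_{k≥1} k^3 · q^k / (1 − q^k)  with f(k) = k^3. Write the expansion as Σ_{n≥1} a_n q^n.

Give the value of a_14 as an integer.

[q^14] f(14)=2744,f(7)=343,f(2)=8,f(1)=1 ⇒ 3096

a_14 = 3096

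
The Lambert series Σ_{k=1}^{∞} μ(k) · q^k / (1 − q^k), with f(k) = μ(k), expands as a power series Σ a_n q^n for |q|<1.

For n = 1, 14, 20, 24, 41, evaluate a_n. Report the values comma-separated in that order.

1, 0, 0, 0, 0

d|1:{1}  Σμ=1=1
q^14  k|14↦μ(k): 1:1 2:-1 7:-1 14:1  a_14=0
n=20: 1·20 2·10 4·5 5·4 10·2 20·1  μ→[1+(-1)+0+(-1)+1+0]=0
n=24: 24·1 12·2 8·3 6·4 4·6 3·8 2·12 1·24  μ→[0+0+0+1+0+(-1)+(-1)+1]=0
d|41:{1,41}  Σμ=1+(-1)=0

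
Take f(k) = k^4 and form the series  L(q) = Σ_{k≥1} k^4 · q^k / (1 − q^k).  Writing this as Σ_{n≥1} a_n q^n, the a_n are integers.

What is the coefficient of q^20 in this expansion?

d|20:{20,10,5,4,2,1}  Σf=160000+10000+625+256+16+1=170898

a_20 = 170898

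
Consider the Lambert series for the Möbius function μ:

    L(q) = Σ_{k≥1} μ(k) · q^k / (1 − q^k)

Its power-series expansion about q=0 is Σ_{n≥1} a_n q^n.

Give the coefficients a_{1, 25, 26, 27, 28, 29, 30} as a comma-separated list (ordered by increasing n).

[q^1] μ(1)=1 ⇒ 1
[q^25] μ(1)=1,μ(5)=-1,μ(25)=0 ⇒ 0
q^26  k|26↦μ(k): 1:1 2:-1 13:-1 26:1  a_26=0
n=27: 27·1 9·3 3·9 1·27  μ→[0+0+(-1)+1]=0
[q^28] μ(28)=0,μ(14)=1,μ(7)=-1,μ(4)=0,μ(2)=-1,μ(1)=1 ⇒ 0
q^29  k|29↦μ(k): 1:1 29:-1  a_29=0
[q^30] μ(30)=-1,μ(15)=1,μ(10)=1,μ(6)=1,μ(5)=-1,μ(3)=-1,μ(2)=-1,μ(1)=1 ⇒ 0

1, 0, 0, 0, 0, 0, 0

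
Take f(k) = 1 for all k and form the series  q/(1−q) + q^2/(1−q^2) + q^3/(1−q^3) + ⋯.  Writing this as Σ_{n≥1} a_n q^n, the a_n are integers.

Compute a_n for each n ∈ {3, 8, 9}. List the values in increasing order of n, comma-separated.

q^3  k|3↦f(k): 3:1 1:1  a_3=2
q^8  k|8↦f(k): 8:1 4:1 2:1 1:1  a_8=4
[q^9] f(9)=1,f(3)=1,f(1)=1 ⇒ 3

2, 4, 3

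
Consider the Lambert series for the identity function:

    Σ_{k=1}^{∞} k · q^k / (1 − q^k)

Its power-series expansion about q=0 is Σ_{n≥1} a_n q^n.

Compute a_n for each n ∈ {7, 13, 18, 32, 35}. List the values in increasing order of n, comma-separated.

8, 14, 39, 63, 48

d|7:{7,1}  Σf=7+1=8
n=13: 1·13 13·1  f→[1+13]=14
d|18:{1,2,3,6,9,18}  Σf=1+2+3+6+9+18=39
d|32:{32,16,8,4,2,1}  Σf=32+16+8+4+2+1=63
q^35  k|35↦f(k): 1:1 5:5 7:7 35:35  a_35=48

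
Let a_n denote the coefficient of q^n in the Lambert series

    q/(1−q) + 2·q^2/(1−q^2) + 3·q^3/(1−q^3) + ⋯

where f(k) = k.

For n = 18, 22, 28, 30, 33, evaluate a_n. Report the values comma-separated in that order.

n=18: 1·18 2·9 3·6 6·3 9·2 18·1  f→[1+2+3+6+9+18]=39
n=22: 1·22 2·11 11·2 22·1  f→[1+2+11+22]=36
n=28: 1·28 2·14 4·7 7·4 14·2 28·1  f→[1+2+4+7+14+28]=56
n=30: 1·30 2·15 3·10 5·6 6·5 10·3 15·2 30·1  f→[1+2+3+5+6+10+15+30]=72
q^33  k|33↦f(k): 33:33 11:11 3:3 1:1  a_33=48

39, 36, 56, 72, 48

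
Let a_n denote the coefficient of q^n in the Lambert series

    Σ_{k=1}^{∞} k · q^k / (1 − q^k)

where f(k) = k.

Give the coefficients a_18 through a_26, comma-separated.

d|18:{1,2,3,6,9,18}  Σf=1+2+3+6+9+18=39
n=19: 19·1 1·19  f→[19+1]=20
q^20  k|20↦f(k): 20:20 10:10 5:5 4:4 2:2 1:1  a_20=42
n=21: 1·21 3·7 7·3 21·1  f→[1+3+7+21]=32
[q^22] f(1)=1,f(2)=2,f(11)=11,f(22)=22 ⇒ 36
n=23: 23·1 1·23  f→[23+1]=24
[q^24] f(24)=24,f(12)=12,f(8)=8,f(6)=6,f(4)=4,f(3)=3,f(2)=2,f(1)=1 ⇒ 60
n=25: 1·25 5·5 25·1  f→[1+5+25]=31
n=26: 26·1 13·2 2·13 1·26  f→[26+13+2+1]=42

39, 20, 42, 32, 36, 24, 60, 31, 42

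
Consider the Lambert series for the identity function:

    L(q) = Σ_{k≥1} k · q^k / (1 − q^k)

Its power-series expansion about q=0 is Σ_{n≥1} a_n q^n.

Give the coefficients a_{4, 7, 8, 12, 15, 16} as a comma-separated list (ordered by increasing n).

7, 8, 15, 28, 24, 31

d|4:{1,2,4}  Σf=1+2+4=7
n=7: 7·1 1·7  f→[7+1]=8
[q^8] f(8)=8,f(4)=4,f(2)=2,f(1)=1 ⇒ 15
q^12  k|12↦f(k): 1:1 2:2 3:3 4:4 6:6 12:12  a_12=28
d|15:{1,3,5,15}  Σf=1+3+5+15=24
d|16:{16,8,4,2,1}  Σf=16+8+4+2+1=31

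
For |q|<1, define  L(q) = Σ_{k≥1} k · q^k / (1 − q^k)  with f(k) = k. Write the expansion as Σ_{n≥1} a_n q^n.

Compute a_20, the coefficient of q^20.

q^20  k|20↦f(k): 20:20 10:10 5:5 4:4 2:2 1:1  a_20=42

a_20 = 42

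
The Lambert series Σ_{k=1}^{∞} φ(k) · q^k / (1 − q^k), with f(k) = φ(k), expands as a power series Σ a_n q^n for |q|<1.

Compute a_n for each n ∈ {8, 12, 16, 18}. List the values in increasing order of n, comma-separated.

q^8  k|8↦φ(k): 8:4 4:2 2:1 1:1  a_8=8
n=12: 12·1 6·2 4·3 3·4 2·6 1·12  φ→[4+2+2+2+1+1]=12
q^16  k|16↦φ(k): 16:8 8:4 4:2 2:1 1:1  a_16=16
d|18:{1,2,3,6,9,18}  Σφ=1+1+2+2+6+6=18

8, 12, 16, 18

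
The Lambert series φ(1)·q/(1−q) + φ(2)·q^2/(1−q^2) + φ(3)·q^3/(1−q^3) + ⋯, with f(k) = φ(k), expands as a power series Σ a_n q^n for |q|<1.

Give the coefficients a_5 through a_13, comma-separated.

n=5: 5·1 1·5  φ→[4+1]=5
[q^6] φ(1)=1,φ(2)=1,φ(3)=2,φ(6)=2 ⇒ 6
d|7:{1,7}  Σφ=1+6=7
[q^8] φ(8)=4,φ(4)=2,φ(2)=1,φ(1)=1 ⇒ 8
n=9: 9·1 3·3 1·9  φ→[6+2+1]=9
q^10  k|10↦φ(k): 1:1 2:1 5:4 10:4  a_10=10
q^11  k|11↦φ(k): 11:10 1:1  a_11=11
[q^12] φ(1)=1,φ(2)=1,φ(3)=2,φ(4)=2,φ(6)=2,φ(12)=4 ⇒ 12
q^13  k|13↦φ(k): 13:12 1:1  a_13=13

5, 6, 7, 8, 9, 10, 11, 12, 13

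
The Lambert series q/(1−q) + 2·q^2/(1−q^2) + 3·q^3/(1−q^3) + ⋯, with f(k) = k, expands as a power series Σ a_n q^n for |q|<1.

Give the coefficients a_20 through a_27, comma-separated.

42, 32, 36, 24, 60, 31, 42, 40

d|20:{1,2,4,5,10,20}  Σf=1+2+4+5+10+20=42
[q^21] f(1)=1,f(3)=3,f(7)=7,f(21)=21 ⇒ 32
[q^22] f(22)=22,f(11)=11,f(2)=2,f(1)=1 ⇒ 36
q^23  k|23↦f(k): 1:1 23:23  a_23=24
q^24  k|24↦f(k): 24:24 12:12 8:8 6:6 4:4 3:3 2:2 1:1  a_24=60
d|25:{25,5,1}  Σf=25+5+1=31
d|26:{26,13,2,1}  Σf=26+13+2+1=42
q^27  k|27↦f(k): 1:1 3:3 9:9 27:27  a_27=40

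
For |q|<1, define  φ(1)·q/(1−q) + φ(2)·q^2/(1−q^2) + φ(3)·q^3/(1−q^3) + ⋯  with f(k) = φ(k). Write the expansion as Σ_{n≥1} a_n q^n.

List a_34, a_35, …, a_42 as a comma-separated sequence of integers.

[q^34] φ(1)=1,φ(2)=1,φ(17)=16,φ(34)=16 ⇒ 34
q^35  k|35↦φ(k): 35:24 7:6 5:4 1:1  a_35=35
d|36:{1,2,3,4,6,9,12,18,36}  Σφ=1+1+2+2+2+6+4+6+12=36
n=37: 1·37 37·1  φ→[1+36]=37
[q^38] φ(38)=18,φ(19)=18,φ(2)=1,φ(1)=1 ⇒ 38
q^39  k|39↦φ(k): 39:24 13:12 3:2 1:1  a_39=39
d|40:{1,2,4,5,8,10,20,40}  Σφ=1+1+2+4+4+4+8+16=40
d|41:{41,1}  Σφ=40+1=41
[q^42] φ(1)=1,φ(2)=1,φ(3)=2,φ(6)=2,φ(7)=6,φ(14)=6,φ(21)=12,φ(42)=12 ⇒ 42

34, 35, 36, 37, 38, 39, 40, 41, 42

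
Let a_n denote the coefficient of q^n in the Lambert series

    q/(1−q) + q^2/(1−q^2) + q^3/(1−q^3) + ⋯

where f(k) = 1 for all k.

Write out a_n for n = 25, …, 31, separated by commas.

3, 4, 4, 6, 2, 8, 2

n=25: 25·1 5·5 1·25  f→[1+1+1]=3
d|26:{26,13,2,1}  Σf=1+1+1+1=4
q^27  k|27↦f(k): 1:1 3:1 9:1 27:1  a_27=4
q^28  k|28↦f(k): 28:1 14:1 7:1 4:1 2:1 1:1  a_28=6
d|29:{29,1}  Σf=1+1=2
d|30:{1,2,3,5,6,10,15,30}  Σf=1+1+1+1+1+1+1+1=8
n=31: 31·1 1·31  f→[1+1]=2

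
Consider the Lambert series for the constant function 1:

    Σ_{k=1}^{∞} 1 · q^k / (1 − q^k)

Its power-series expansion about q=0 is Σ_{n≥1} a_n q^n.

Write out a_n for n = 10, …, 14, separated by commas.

4, 2, 6, 2, 4

d|10:{10,5,2,1}  Σf=1+1+1+1=4
d|11:{11,1}  Σf=1+1=2
d|12:{12,6,4,3,2,1}  Σf=1+1+1+1+1+1=6
d|13:{13,1}  Σf=1+1=2
d|14:{14,7,2,1}  Σf=1+1+1+1=4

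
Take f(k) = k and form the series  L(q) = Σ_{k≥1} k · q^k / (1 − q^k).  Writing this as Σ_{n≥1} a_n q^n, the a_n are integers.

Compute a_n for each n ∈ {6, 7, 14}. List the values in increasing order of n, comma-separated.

12, 8, 24

[q^6] f(6)=6,f(3)=3,f(2)=2,f(1)=1 ⇒ 12
n=7: 7·1 1·7  f→[7+1]=8
q^14  k|14↦f(k): 14:14 7:7 2:2 1:1  a_14=24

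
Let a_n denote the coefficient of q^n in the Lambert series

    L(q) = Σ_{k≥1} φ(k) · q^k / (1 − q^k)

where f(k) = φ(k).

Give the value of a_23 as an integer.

d|23:{23,1}  Σφ=22+1=23

a_23 = 23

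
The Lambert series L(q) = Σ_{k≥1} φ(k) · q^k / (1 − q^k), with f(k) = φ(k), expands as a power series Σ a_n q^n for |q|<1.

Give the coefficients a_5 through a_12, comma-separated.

d|5:{1,5}  Σφ=1+4=5
q^6  k|6↦φ(k): 1:1 2:1 3:2 6:2  a_6=6
n=7: 7·1 1·7  φ→[6+1]=7
d|8:{8,4,2,1}  Σφ=4+2+1+1=8
[q^9] φ(1)=1,φ(3)=2,φ(9)=6 ⇒ 9
[q^10] φ(10)=4,φ(5)=4,φ(2)=1,φ(1)=1 ⇒ 10
q^11  k|11↦φ(k): 1:1 11:10  a_11=11
d|12:{1,2,3,4,6,12}  Σφ=1+1+2+2+2+4=12

5, 6, 7, 8, 9, 10, 11, 12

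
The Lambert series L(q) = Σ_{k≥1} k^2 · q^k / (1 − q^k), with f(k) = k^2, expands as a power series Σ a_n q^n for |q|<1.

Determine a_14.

a_14 = 250

[q^14] f(1)=1,f(2)=4,f(7)=49,f(14)=196 ⇒ 250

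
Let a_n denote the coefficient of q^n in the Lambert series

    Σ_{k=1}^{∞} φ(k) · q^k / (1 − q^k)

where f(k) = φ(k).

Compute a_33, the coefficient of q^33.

q^33  k|33↦φ(k): 33:20 11:10 3:2 1:1  a_33=33

a_33 = 33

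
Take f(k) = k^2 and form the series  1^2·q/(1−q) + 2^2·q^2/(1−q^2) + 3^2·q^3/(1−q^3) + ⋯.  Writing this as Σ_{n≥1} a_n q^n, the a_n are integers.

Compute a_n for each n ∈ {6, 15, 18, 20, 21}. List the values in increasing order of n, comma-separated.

[q^6] f(1)=1,f(2)=4,f(3)=9,f(6)=36 ⇒ 50
d|15:{15,5,3,1}  Σf=225+25+9+1=260
q^18  k|18↦f(k): 18:324 9:81 6:36 3:9 2:4 1:1  a_18=455
n=20: 20·1 10·2 5·4 4·5 2·10 1·20  f→[400+100+25+16+4+1]=546
q^21  k|21↦f(k): 21:441 7:49 3:9 1:1  a_21=500

50, 260, 455, 546, 500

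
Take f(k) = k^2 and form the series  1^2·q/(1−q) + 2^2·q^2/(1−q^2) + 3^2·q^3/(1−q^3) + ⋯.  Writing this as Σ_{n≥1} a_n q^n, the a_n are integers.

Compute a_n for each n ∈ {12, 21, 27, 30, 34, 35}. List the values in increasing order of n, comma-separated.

210, 500, 820, 1300, 1450, 1300

n=12: 12·1 6·2 4·3 3·4 2·6 1·12  f→[144+36+16+9+4+1]=210
d|21:{1,3,7,21}  Σf=1+9+49+441=500
d|27:{1,3,9,27}  Σf=1+9+81+729=820
q^30  k|30↦f(k): 30:900 15:225 10:100 6:36 5:25 3:9 2:4 1:1  a_30=1300
q^34  k|34↦f(k): 1:1 2:4 17:289 34:1156  a_34=1450
d|35:{35,7,5,1}  Σf=1225+49+25+1=1300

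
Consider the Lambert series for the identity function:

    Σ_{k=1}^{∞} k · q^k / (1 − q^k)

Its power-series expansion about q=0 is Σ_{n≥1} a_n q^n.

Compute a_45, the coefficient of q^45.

q^45  k|45↦f(k): 1:1 3:3 5:5 9:9 15:15 45:45  a_45=78

a_45 = 78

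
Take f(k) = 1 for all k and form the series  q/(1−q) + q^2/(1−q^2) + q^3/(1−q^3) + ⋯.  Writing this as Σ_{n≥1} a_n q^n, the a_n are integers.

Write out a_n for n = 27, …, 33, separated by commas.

4, 6, 2, 8, 2, 6, 4

q^27  k|27↦f(k): 27:1 9:1 3:1 1:1  a_27=4
[q^28] f(28)=1,f(14)=1,f(7)=1,f(4)=1,f(2)=1,f(1)=1 ⇒ 6
q^29  k|29↦f(k): 29:1 1:1  a_29=2
d|30:{30,15,10,6,5,3,2,1}  Σf=1+1+1+1+1+1+1+1=8
q^31  k|31↦f(k): 31:1 1:1  a_31=2
q^32  k|32↦f(k): 1:1 2:1 4:1 8:1 16:1 32:1  a_32=6
q^33  k|33↦f(k): 33:1 11:1 3:1 1:1  a_33=4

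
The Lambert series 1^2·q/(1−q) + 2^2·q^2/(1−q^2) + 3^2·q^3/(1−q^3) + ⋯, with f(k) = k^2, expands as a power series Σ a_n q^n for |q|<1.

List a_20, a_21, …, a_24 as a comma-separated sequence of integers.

546, 500, 610, 530, 850

[q^20] f(20)=400,f(10)=100,f(5)=25,f(4)=16,f(2)=4,f(1)=1 ⇒ 546
[q^21] f(21)=441,f(7)=49,f(3)=9,f(1)=1 ⇒ 500
d|22:{22,11,2,1}  Σf=484+121+4+1=610
d|23:{23,1}  Σf=529+1=530
n=24: 24·1 12·2 8·3 6·4 4·6 3·8 2·12 1·24  f→[576+144+64+36+16+9+4+1]=850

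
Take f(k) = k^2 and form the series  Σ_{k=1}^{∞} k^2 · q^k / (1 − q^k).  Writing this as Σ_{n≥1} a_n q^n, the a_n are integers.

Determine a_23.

n=23: 23·1 1·23  f→[529+1]=530

a_23 = 530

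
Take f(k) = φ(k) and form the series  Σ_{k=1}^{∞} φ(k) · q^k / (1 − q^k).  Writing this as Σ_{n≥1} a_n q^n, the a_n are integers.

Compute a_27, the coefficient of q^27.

q^27  k|27↦φ(k): 1:1 3:2 9:6 27:18  a_27=27

a_27 = 27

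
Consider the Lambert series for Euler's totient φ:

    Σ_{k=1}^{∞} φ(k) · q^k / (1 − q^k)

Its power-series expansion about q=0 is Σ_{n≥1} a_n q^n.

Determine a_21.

d|21:{1,3,7,21}  Σφ=1+2+6+12=21

a_21 = 21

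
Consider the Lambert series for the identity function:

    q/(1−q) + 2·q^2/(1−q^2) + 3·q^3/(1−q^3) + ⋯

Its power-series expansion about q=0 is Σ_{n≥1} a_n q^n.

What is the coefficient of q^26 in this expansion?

n=26: 1·26 2·13 13·2 26·1  f→[1+2+13+26]=42

a_26 = 42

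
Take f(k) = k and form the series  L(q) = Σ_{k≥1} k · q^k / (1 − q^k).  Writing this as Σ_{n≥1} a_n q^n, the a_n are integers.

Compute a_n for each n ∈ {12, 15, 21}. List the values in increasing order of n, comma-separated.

n=12: 1·12 2·6 3·4 4·3 6·2 12·1  f→[1+2+3+4+6+12]=28
q^15  k|15↦f(k): 15:15 5:5 3:3 1:1  a_15=24
d|21:{1,3,7,21}  Σf=1+3+7+21=32

28, 24, 32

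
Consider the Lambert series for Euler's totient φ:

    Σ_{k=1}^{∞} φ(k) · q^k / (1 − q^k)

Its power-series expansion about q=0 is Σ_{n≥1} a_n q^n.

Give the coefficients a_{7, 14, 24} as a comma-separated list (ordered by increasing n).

n=7: 1·7 7·1  φ→[1+6]=7
[q^14] φ(1)=1,φ(2)=1,φ(7)=6,φ(14)=6 ⇒ 14
n=24: 24·1 12·2 8·3 6·4 4·6 3·8 2·12 1·24  φ→[8+4+4+2+2+2+1+1]=24

7, 14, 24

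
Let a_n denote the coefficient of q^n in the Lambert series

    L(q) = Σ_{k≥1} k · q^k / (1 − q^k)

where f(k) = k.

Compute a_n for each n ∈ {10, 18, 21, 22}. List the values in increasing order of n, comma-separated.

[q^10] f(10)=10,f(5)=5,f(2)=2,f(1)=1 ⇒ 18
d|18:{18,9,6,3,2,1}  Σf=18+9+6+3+2+1=39
n=21: 21·1 7·3 3·7 1·21  f→[21+7+3+1]=32
n=22: 22·1 11·2 2·11 1·22  f→[22+11+2+1]=36

18, 39, 32, 36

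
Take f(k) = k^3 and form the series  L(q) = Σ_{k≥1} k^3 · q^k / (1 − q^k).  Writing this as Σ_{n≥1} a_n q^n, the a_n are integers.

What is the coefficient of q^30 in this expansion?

a_30 = 31752

q^30  k|30↦f(k): 1:1 2:8 3:27 5:125 6:216 10:1000 15:3375 30:27000  a_30=31752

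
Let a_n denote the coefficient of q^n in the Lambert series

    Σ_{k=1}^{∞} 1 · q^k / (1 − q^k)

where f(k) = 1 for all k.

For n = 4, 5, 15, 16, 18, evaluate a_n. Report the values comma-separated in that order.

[q^4] f(4)=1,f(2)=1,f(1)=1 ⇒ 3
n=5: 5·1 1·5  f→[1+1]=2
q^15  k|15↦f(k): 1:1 3:1 5:1 15:1  a_15=4
d|16:{1,2,4,8,16}  Σf=1+1+1+1+1=5
q^18  k|18↦f(k): 1:1 2:1 3:1 6:1 9:1 18:1  a_18=6

3, 2, 4, 5, 6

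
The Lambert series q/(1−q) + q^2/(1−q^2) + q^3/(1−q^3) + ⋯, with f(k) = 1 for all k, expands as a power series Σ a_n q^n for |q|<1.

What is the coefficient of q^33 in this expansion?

d|33:{33,11,3,1}  Σf=1+1+1+1=4

a_33 = 4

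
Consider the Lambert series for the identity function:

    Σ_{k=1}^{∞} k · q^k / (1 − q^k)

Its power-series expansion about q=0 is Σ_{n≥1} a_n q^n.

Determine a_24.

n=24: 24·1 12·2 8·3 6·4 4·6 3·8 2·12 1·24  f→[24+12+8+6+4+3+2+1]=60

a_24 = 60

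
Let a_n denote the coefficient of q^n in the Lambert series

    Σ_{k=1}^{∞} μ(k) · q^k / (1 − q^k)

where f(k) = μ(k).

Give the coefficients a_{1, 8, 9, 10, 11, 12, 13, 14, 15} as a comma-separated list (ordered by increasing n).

[q^1] μ(1)=1 ⇒ 1
[q^8] μ(8)=0,μ(4)=0,μ(2)=-1,μ(1)=1 ⇒ 0
d|9:{9,3,1}  Σμ=0+(-1)+1=0
q^10  k|10↦μ(k): 10:1 5:-1 2:-1 1:1  a_10=0
[q^11] μ(1)=1,μ(11)=-1 ⇒ 0
[q^12] μ(1)=1,μ(2)=-1,μ(3)=-1,μ(4)=0,μ(6)=1,μ(12)=0 ⇒ 0
[q^13] μ(1)=1,μ(13)=-1 ⇒ 0
d|14:{14,7,2,1}  Σμ=1+(-1)+(-1)+1=0
d|15:{15,5,3,1}  Σμ=1+(-1)+(-1)+1=0

1, 0, 0, 0, 0, 0, 0, 0, 0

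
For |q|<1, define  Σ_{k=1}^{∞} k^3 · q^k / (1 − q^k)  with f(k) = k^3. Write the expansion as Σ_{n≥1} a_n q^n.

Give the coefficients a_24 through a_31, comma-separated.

16380, 15751, 19782, 20440, 25112, 24390, 31752, 29792

[q^24] f(24)=13824,f(12)=1728,f(8)=512,f(6)=216,f(4)=64,f(3)=27,f(2)=8,f(1)=1 ⇒ 16380
q^25  k|25↦f(k): 1:1 5:125 25:15625  a_25=15751
d|26:{1,2,13,26}  Σf=1+8+2197+17576=19782
n=27: 1·27 3·9 9·3 27·1  f→[1+27+729+19683]=20440
[q^28] f(1)=1,f(2)=8,f(4)=64,f(7)=343,f(14)=2744,f(28)=21952 ⇒ 25112
d|29:{1,29}  Σf=1+24389=24390
d|30:{30,15,10,6,5,3,2,1}  Σf=27000+3375+1000+216+125+27+8+1=31752
[q^31] f(31)=29791,f(1)=1 ⇒ 29792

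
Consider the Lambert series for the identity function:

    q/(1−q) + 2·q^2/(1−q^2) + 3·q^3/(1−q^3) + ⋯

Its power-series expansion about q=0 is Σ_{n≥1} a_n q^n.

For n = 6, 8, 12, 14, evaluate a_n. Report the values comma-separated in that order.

n=6: 6·1 3·2 2·3 1·6  f→[6+3+2+1]=12
q^8  k|8↦f(k): 8:8 4:4 2:2 1:1  a_8=15
[q^12] f(12)=12,f(6)=6,f(4)=4,f(3)=3,f(2)=2,f(1)=1 ⇒ 28
[q^14] f(14)=14,f(7)=7,f(2)=2,f(1)=1 ⇒ 24

12, 15, 28, 24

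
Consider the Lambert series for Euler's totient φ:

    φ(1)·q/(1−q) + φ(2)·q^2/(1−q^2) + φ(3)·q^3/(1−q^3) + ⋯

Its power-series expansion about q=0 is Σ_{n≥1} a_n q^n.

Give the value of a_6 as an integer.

d|6:{6,3,2,1}  Σφ=2+2+1+1=6

a_6 = 6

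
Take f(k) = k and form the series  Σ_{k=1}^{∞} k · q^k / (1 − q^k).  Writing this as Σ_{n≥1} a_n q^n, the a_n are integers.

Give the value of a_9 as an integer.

a_9 = 13

d|9:{9,3,1}  Σf=9+3+1=13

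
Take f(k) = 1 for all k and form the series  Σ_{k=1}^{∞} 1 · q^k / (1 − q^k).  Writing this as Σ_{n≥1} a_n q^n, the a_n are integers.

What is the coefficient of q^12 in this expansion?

a_12 = 6

q^12  k|12↦f(k): 1:1 2:1 3:1 4:1 6:1 12:1  a_12=6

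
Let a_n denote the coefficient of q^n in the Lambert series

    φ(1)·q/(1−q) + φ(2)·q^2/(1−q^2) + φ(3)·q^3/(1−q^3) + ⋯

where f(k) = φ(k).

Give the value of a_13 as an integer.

[q^13] φ(13)=12,φ(1)=1 ⇒ 13

a_13 = 13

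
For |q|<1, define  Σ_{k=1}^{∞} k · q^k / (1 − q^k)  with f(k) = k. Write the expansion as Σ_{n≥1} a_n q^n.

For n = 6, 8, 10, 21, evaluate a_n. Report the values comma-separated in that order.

d|6:{1,2,3,6}  Σf=1+2+3+6=12
d|8:{8,4,2,1}  Σf=8+4+2+1=15
[q^10] f(1)=1,f(2)=2,f(5)=5,f(10)=10 ⇒ 18
d|21:{1,3,7,21}  Σf=1+3+7+21=32

12, 15, 18, 32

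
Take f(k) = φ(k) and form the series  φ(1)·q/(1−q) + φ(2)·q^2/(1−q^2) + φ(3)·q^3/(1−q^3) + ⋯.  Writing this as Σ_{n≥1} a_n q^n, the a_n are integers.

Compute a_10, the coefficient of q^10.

d|10:{10,5,2,1}  Σφ=4+4+1+1=10

a_10 = 10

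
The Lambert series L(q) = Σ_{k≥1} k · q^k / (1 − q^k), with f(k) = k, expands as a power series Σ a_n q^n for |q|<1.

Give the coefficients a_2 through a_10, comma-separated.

3, 4, 7, 6, 12, 8, 15, 13, 18

[q^2] f(2)=2,f(1)=1 ⇒ 3
[q^3] f(1)=1,f(3)=3 ⇒ 4
n=4: 4·1 2·2 1·4  f→[4+2+1]=7
q^5  k|5↦f(k): 5:5 1:1  a_5=6
n=6: 6·1 3·2 2·3 1·6  f→[6+3+2+1]=12
[q^7] f(1)=1,f(7)=7 ⇒ 8
[q^8] f(1)=1,f(2)=2,f(4)=4,f(8)=8 ⇒ 15
d|9:{9,3,1}  Σf=9+3+1=13
d|10:{1,2,5,10}  Σf=1+2+5+10=18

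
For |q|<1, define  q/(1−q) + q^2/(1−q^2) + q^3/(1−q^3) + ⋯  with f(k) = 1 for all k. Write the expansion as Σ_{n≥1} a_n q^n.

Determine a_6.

a_6 = 4

[q^6] f(1)=1,f(2)=1,f(3)=1,f(6)=1 ⇒ 4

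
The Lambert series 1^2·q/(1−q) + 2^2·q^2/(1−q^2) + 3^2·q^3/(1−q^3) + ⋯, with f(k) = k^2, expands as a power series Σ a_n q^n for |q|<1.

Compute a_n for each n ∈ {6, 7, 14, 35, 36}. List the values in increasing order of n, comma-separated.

50, 50, 250, 1300, 1911

q^6  k|6↦f(k): 6:36 3:9 2:4 1:1  a_6=50
d|7:{1,7}  Σf=1+49=50
n=14: 1·14 2·7 7·2 14·1  f→[1+4+49+196]=250
q^35  k|35↦f(k): 1:1 5:25 7:49 35:1225  a_35=1300
n=36: 36·1 18·2 12·3 9·4 6·6 4·9 3·12 2·18 1·36  f→[1296+324+144+81+36+16+9+4+1]=1911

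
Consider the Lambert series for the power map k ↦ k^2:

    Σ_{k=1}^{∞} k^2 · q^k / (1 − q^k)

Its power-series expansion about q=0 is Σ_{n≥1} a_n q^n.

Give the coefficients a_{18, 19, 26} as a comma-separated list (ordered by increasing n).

d|18:{18,9,6,3,2,1}  Σf=324+81+36+9+4+1=455
n=19: 19·1 1·19  f→[361+1]=362
n=26: 26·1 13·2 2·13 1·26  f→[676+169+4+1]=850

455, 362, 850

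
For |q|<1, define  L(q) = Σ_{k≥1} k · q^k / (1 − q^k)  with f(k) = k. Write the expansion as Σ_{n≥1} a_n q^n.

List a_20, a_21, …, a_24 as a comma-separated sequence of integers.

42, 32, 36, 24, 60

n=20: 1·20 2·10 4·5 5·4 10·2 20·1  f→[1+2+4+5+10+20]=42
[q^21] f(21)=21,f(7)=7,f(3)=3,f(1)=1 ⇒ 32
n=22: 22·1 11·2 2·11 1·22  f→[22+11+2+1]=36
d|23:{23,1}  Σf=23+1=24
[q^24] f(24)=24,f(12)=12,f(8)=8,f(6)=6,f(4)=4,f(3)=3,f(2)=2,f(1)=1 ⇒ 60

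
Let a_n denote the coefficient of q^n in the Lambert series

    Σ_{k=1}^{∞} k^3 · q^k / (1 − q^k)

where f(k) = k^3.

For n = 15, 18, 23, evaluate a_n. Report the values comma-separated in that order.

3528, 6813, 12168

d|15:{15,5,3,1}  Σf=3375+125+27+1=3528
d|18:{18,9,6,3,2,1}  Σf=5832+729+216+27+8+1=6813
n=23: 23·1 1·23  f→[12167+1]=12168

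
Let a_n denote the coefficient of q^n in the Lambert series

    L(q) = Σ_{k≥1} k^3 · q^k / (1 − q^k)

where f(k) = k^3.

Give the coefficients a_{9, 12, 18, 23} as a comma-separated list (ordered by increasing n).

q^9  k|9↦f(k): 1:1 3:27 9:729  a_9=757
[q^12] f(12)=1728,f(6)=216,f(4)=64,f(3)=27,f(2)=8,f(1)=1 ⇒ 2044
d|18:{18,9,6,3,2,1}  Σf=5832+729+216+27+8+1=6813
d|23:{23,1}  Σf=12167+1=12168

757, 2044, 6813, 12168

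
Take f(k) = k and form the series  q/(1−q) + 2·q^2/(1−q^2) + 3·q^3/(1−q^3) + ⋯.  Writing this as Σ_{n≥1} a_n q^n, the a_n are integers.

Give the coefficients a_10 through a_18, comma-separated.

n=10: 1·10 2·5 5·2 10·1  f→[1+2+5+10]=18
[q^11] f(1)=1,f(11)=11 ⇒ 12
n=12: 12·1 6·2 4·3 3·4 2·6 1·12  f→[12+6+4+3+2+1]=28
d|13:{13,1}  Σf=13+1=14
n=14: 1·14 2·7 7·2 14·1  f→[1+2+7+14]=24
n=15: 1·15 3·5 5·3 15·1  f→[1+3+5+15]=24
n=16: 16·1 8·2 4·4 2·8 1·16  f→[16+8+4+2+1]=31
n=17: 1·17 17·1  f→[1+17]=18
q^18  k|18↦f(k): 18:18 9:9 6:6 3:3 2:2 1:1  a_18=39

18, 12, 28, 14, 24, 24, 31, 18, 39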